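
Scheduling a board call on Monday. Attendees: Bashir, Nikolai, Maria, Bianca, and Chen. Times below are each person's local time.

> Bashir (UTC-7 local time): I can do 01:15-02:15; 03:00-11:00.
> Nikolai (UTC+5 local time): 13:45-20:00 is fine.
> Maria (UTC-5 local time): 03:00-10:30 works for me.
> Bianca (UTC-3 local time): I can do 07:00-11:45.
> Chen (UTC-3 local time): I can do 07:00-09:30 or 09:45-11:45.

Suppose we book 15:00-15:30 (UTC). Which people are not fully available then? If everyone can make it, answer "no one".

Bashir in UTC: 08:15-09:15, 10:00-18:00 (add 7h to convert from UTC-7).
Nikolai in UTC: 08:45-15:00 (subtract 5h to convert from UTC+5).
Maria in UTC: 08:00-15:30 (add 5h to convert from UTC-5).
Bianca in UTC: 10:00-14:45 (add 3h to convert from UTC-3).
Chen in UTC: 10:00-12:30, 12:45-14:45 (add 3h to convert from UTC-3).
Bashir: free for 15:00-15:30. Nikolai: not fully free for 15:00-15:30. Maria: free for 15:00-15:30. Bianca: not fully free for 15:00-15:30. Chen: not fully free for 15:00-15:30.

Bianca, Chen, Nikolai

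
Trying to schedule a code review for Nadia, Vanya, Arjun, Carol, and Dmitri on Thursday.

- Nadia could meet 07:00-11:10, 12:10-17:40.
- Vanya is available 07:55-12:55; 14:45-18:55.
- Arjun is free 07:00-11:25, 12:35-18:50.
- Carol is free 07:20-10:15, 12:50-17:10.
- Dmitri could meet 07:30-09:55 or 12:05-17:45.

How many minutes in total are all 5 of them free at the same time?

270

Nadia ∩ Vanya: 07:55-11:10, 12:10-12:55, 14:45-17:40.
Nadia ∩ Vanya ∩ Arjun: 07:55-11:10, 12:35-12:55, 14:45-17:40.
Nadia ∩ Vanya ∩ Arjun ∩ Carol: 07:55-10:15, 12:50-12:55, 14:45-17:10.
Nadia ∩ Vanya ∩ Arjun ∩ Carol ∩ Dmitri: 07:55-09:55, 12:50-12:55, 14:45-17:10.
Summing the common windows: 120 + 5 + 145 = 270 minutes.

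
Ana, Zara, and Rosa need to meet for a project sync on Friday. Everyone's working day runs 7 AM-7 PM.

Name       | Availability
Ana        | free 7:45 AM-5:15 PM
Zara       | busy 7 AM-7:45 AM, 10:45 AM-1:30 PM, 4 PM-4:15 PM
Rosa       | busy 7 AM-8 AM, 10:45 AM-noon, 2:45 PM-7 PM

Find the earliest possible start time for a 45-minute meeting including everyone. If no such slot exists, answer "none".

Ana free: 07:45-17:15.
Zara free: 07:45-10:45, 13:30-16:00, 16:15-19:00 (invert busy blocks within the working day).
Rosa free: 08:00-10:45, 12:00-14:45 (invert busy blocks within the working day).
Ana ∩ Zara: 07:45-10:45, 13:30-16:00, 16:15-17:15.
Ana ∩ Zara ∩ Rosa: 08:00-10:45, 13:30-14:45.
So the common availability across everyone is 08:00-10:45, 13:30-14:45.
The first common window of at least 45 minutes is 08:00-10:45, so the earliest start is 08:00.

08:00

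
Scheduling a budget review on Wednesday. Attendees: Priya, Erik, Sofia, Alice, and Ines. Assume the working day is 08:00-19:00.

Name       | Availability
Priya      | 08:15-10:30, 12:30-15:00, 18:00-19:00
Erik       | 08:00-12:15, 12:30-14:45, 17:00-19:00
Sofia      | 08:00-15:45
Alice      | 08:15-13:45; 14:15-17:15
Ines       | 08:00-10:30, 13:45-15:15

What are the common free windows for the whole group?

08:15-10:30, 14:15-14:45

Priya ∩ Erik: 08:15-10:30, 12:30-14:45, 18:00-19:00.
Priya ∩ Erik ∩ Sofia: 08:15-10:30, 12:30-14:45.
Priya ∩ Erik ∩ Sofia ∩ Alice: 08:15-10:30, 12:30-13:45, 14:15-14:45.
Priya ∩ Erik ∩ Sofia ∩ Alice ∩ Ines: 08:15-10:30, 14:15-14:45.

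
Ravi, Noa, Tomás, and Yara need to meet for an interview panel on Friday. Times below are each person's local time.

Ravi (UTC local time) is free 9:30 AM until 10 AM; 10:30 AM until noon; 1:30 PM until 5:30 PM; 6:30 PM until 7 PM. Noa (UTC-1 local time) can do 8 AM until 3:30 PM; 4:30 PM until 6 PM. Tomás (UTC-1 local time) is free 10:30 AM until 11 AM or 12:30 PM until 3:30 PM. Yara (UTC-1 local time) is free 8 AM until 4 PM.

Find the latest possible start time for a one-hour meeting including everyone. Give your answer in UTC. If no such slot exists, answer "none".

15:30

Ravi in UTC: 09:30-10:00, 10:30-12:00, 13:30-17:30, 18:30-19:00.
Noa in UTC: 09:00-16:30, 17:30-19:00 (add 1h to convert from UTC-1).
Tomás in UTC: 11:30-12:00, 13:30-16:30 (add 1h to convert from UTC-1).
Yara in UTC: 09:00-17:00 (add 1h to convert from UTC-1).
Ravi ∩ Noa: 09:30-10:00, 10:30-12:00, 13:30-16:30, 18:30-19:00.
Ravi ∩ Noa ∩ Tomás: 11:30-12:00, 13:30-16:30.
Ravi ∩ Noa ∩ Tomás ∩ Yara: 11:30-12:00, 13:30-16:30.
Those are the intersection windows.
The last common window of at least 60 minutes is 13:30-16:30; a 60-minute meeting can start as late as 15:30 and still end by 16:30.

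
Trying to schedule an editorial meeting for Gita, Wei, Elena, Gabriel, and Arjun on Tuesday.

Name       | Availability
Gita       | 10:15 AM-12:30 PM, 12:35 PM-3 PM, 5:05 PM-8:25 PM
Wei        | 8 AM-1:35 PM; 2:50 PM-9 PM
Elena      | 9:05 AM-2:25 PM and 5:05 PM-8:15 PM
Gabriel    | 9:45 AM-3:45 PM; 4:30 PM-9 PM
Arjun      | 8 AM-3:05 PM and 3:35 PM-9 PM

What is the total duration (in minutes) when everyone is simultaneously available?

Gita ∩ Wei: 10:15-12:30, 12:35-13:35, 14:50-15:00, 17:05-20:25.
Gita ∩ Wei ∩ Elena: 10:15-12:30, 12:35-13:35, 17:05-20:15.
Gita ∩ Wei ∩ Elena ∩ Gabriel: 10:15-12:30, 12:35-13:35, 17:05-20:15.
Gita ∩ Wei ∩ Elena ∩ Gabriel ∩ Arjun: 10:15-12:30, 12:35-13:35, 17:05-20:15.
Summing the common windows: 135 + 60 + 190 = 385 minutes.

385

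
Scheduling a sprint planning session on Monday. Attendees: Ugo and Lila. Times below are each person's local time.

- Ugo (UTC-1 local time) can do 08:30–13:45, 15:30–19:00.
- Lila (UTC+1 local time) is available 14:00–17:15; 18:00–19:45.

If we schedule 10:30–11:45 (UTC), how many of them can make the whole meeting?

Ugo in UTC: 09:30-14:45, 16:30-20:00 (add 1h to convert from UTC-1).
Lila in UTC: 13:00-16:15, 17:00-18:45 (subtract 1h to convert from UTC+1).
Ugo can make the full 10:30-11:45 slot — that's 1.

1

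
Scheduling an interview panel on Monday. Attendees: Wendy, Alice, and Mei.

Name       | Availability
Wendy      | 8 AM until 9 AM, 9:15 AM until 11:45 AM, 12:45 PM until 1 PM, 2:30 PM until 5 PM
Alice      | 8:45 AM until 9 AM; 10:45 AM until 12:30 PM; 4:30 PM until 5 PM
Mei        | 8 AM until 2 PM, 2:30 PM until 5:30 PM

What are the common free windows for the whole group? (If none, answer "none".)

Wendy ∩ Alice: 08:45-09:00, 10:45-11:45, 16:30-17:00.
Wendy ∩ Alice ∩ Mei: 08:45-09:00, 10:45-11:45, 16:30-17:00.
Those are the intersection windows.

08:45-09:00, 10:45-11:45, 16:30-17:00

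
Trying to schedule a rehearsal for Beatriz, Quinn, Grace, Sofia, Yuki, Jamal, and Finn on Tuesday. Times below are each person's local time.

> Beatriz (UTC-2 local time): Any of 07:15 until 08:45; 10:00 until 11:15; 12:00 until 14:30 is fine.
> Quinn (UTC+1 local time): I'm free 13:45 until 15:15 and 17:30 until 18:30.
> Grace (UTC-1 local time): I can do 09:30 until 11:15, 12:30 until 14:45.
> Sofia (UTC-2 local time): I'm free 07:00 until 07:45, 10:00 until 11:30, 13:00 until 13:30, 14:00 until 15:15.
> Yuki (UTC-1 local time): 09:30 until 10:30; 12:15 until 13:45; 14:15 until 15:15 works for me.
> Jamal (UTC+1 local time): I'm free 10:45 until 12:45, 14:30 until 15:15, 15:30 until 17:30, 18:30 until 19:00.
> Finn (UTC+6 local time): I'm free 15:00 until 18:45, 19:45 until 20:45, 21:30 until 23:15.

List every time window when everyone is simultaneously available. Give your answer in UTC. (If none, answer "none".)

Beatriz in UTC: 09:15-10:45, 12:00-13:15, 14:00-16:30 (add 2h to convert from UTC-2).
Quinn in UTC: 12:45-14:15, 16:30-17:30 (subtract 1h to convert from UTC+1).
Grace in UTC: 10:30-12:15, 13:30-15:45 (add 1h to convert from UTC-1).
Sofia in UTC: 09:00-09:45, 12:00-13:30, 15:00-15:30, 16:00-17:15 (add 2h to convert from UTC-2).
Yuki in UTC: 10:30-11:30, 13:15-14:45, 15:15-16:15 (add 1h to convert from UTC-1).
Jamal in UTC: 09:45-11:45, 13:30-14:15, 14:30-16:30, 17:30-18:00 (subtract 1h to convert from UTC+1).
Finn in UTC: 09:00-12:45, 13:45-14:45, 15:30-17:15 (subtract 6h to convert from UTC+6).
Beatriz ∩ Quinn: 12:45-13:15, 14:00-14:15.
Beatriz ∩ Quinn ∩ Grace: 14:00-14:15.
Beatriz ∩ Quinn ∩ Grace ∩ Sofia: ∅.
Beatriz ∩ Quinn ∩ Grace ∩ Sofia ∩ Yuki: ∅.
Beatriz ∩ Quinn ∩ Grace ∩ Sofia ∩ Yuki ∩ Jamal: ∅.
Beatriz ∩ Quinn ∩ Grace ∩ Sofia ∩ Yuki ∩ Jamal ∩ Finn: ∅.
There is no time when everyone is free.

none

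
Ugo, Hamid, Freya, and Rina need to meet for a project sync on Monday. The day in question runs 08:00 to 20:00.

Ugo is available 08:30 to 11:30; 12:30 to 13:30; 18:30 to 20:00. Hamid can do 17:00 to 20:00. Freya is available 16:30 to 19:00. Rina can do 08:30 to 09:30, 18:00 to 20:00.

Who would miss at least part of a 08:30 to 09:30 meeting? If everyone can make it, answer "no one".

Freya, Hamid

Ugo: free for 08:30-09:30. Hamid: not fully free for 08:30-09:30. Freya: not fully free for 08:30-09:30. Rina: free for 08:30-09:30.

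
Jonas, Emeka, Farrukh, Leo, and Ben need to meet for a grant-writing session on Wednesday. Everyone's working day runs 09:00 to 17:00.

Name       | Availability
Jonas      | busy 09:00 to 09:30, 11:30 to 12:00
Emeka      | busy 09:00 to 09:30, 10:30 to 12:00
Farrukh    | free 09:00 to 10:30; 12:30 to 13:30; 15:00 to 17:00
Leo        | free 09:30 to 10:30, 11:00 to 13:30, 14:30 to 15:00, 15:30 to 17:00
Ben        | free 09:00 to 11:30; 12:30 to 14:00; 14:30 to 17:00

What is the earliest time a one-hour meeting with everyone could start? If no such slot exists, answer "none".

09:30

Jonas free: 09:30-11:30, 12:00-17:00 (invert busy blocks within the working day).
Emeka free: 09:30-10:30, 12:00-17:00 (invert busy blocks within the working day).
Farrukh free: 09:00-10:30, 12:30-13:30, 15:00-17:00.
Leo free: 09:30-10:30, 11:00-13:30, 14:30-15:00, 15:30-17:00.
Ben free: 09:00-11:30, 12:30-14:00, 14:30-17:00.
Jonas ∩ Emeka: 09:30-10:30, 12:00-17:00.
Jonas ∩ Emeka ∩ Farrukh: 09:30-10:30, 12:30-13:30, 15:00-17:00.
Jonas ∩ Emeka ∩ Farrukh ∩ Leo: 09:30-10:30, 12:30-13:30, 15:30-17:00.
Jonas ∩ Emeka ∩ Farrukh ∩ Leo ∩ Ben: 09:30-10:30, 12:30-13:30, 15:30-17:00.
So the common availability across everyone is 09:30-10:30, 12:30-13:30, 15:30-17:00.
The first common window of at least 60 minutes is 09:30-10:30, so the earliest start is 09:30.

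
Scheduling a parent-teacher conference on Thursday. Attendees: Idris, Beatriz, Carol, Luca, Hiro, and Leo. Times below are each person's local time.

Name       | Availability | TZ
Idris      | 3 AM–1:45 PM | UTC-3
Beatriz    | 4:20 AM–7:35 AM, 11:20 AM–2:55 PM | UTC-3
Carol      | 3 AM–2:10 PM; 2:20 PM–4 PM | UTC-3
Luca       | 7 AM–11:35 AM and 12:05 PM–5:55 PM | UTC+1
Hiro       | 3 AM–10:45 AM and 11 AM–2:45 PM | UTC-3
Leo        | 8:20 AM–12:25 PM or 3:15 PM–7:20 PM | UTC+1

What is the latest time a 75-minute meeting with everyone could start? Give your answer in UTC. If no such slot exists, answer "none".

Idris in UTC: 06:00-16:45 (add 3h to convert from UTC-3).
Beatriz in UTC: 07:20-10:35, 14:20-17:55 (add 3h to convert from UTC-3).
Carol in UTC: 06:00-17:10, 17:20-19:00 (add 3h to convert from UTC-3).
Luca in UTC: 06:00-10:35, 11:05-16:55 (subtract 1h to convert from UTC+1).
Hiro in UTC: 06:00-13:45, 14:00-17:45 (add 3h to convert from UTC-3).
Leo in UTC: 07:20-11:25, 14:15-18:20 (subtract 1h to convert from UTC+1).
Idris ∩ Beatriz: 07:20-10:35, 14:20-16:45.
Idris ∩ Beatriz ∩ Carol: 07:20-10:35, 14:20-16:45.
Idris ∩ Beatriz ∩ Carol ∩ Luca: 07:20-10:35, 14:20-16:45.
Idris ∩ Beatriz ∩ Carol ∩ Luca ∩ Hiro: 07:20-10:35, 14:20-16:45.
Idris ∩ Beatriz ∩ Carol ∩ Luca ∩ Hiro ∩ Leo: 07:20-10:35, 14:20-16:45.
Those are the intersection windows.
The last common window of at least 75 minutes is 14:20-16:45; a 75-minute meeting can start as late as 15:30 and still end by 16:45.

15:30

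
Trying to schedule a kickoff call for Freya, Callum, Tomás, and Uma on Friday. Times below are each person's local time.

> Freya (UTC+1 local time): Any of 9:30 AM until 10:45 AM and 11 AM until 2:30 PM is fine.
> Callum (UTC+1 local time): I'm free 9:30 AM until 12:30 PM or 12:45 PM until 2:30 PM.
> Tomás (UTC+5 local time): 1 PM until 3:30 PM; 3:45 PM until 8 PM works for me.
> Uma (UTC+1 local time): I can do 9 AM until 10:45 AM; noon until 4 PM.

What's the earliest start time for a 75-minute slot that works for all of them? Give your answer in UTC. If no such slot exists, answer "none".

Freya in UTC: 08:30-09:45, 10:00-13:30 (subtract 1h to convert from UTC+1).
Callum in UTC: 08:30-11:30, 11:45-13:30 (subtract 1h to convert from UTC+1).
Tomás in UTC: 08:00-10:30, 10:45-15:00 (subtract 5h to convert from UTC+5).
Uma in UTC: 08:00-09:45, 11:00-15:00 (subtract 1h to convert from UTC+1).
Freya ∩ Callum: 08:30-09:45, 10:00-11:30, 11:45-13:30.
Freya ∩ Callum ∩ Tomás: 08:30-09:45, 10:00-10:30, 10:45-11:30, 11:45-13:30.
Freya ∩ Callum ∩ Tomás ∩ Uma: 08:30-09:45, 11:00-11:30, 11:45-13:30.
The first common window of at least 75 minutes is 08:30-09:45, so the earliest start is 08:30.

08:30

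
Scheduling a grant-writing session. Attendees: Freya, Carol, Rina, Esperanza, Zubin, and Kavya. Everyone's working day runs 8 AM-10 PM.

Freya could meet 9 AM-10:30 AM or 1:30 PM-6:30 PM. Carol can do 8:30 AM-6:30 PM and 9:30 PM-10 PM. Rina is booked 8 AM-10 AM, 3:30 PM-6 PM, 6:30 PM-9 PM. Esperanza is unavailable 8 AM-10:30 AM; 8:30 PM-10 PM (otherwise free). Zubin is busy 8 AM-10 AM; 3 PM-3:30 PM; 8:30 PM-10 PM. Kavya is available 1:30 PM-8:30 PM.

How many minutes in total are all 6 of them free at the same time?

120

Freya free: 09:00-10:30, 13:30-18:30.
Carol free: 08:30-18:30, 21:30-22:00.
Rina free: 10:00-15:30, 18:00-18:30, 21:00-22:00 (invert busy blocks within the working day).
Esperanza free: 10:30-20:30 (invert busy blocks within the working day).
Zubin free: 10:00-15:00, 15:30-20:30 (invert busy blocks within the working day).
Kavya free: 13:30-20:30.
Freya ∩ Carol: 09:00-10:30, 13:30-18:30.
Freya ∩ Carol ∩ Rina: 10:00-10:30, 13:30-15:30, 18:00-18:30.
Freya ∩ Carol ∩ Rina ∩ Esperanza: 13:30-15:30, 18:00-18:30.
Freya ∩ Carol ∩ Rina ∩ Esperanza ∩ Zubin: 13:30-15:00, 18:00-18:30.
Freya ∩ Carol ∩ Rina ∩ Esperanza ∩ Zubin ∩ Kavya: 13:30-15:00, 18:00-18:30.
Summing the common windows: 90 + 30 = 120 minutes.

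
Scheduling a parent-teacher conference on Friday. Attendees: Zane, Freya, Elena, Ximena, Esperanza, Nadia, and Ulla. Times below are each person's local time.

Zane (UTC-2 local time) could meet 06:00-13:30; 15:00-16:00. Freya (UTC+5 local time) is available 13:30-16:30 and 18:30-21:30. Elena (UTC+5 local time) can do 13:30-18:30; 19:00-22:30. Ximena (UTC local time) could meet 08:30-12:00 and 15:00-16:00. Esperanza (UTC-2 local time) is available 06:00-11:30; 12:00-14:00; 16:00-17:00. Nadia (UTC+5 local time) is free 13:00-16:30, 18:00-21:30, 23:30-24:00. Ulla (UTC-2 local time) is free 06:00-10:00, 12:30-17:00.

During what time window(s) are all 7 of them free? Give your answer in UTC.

Zane in UTC: 08:00-15:30, 17:00-18:00 (add 2h to convert from UTC-2).
Freya in UTC: 08:30-11:30, 13:30-16:30 (subtract 5h to convert from UTC+5).
Elena in UTC: 08:30-13:30, 14:00-17:30 (subtract 5h to convert from UTC+5).
Ximena in UTC: 08:30-12:00, 15:00-16:00.
Esperanza in UTC: 08:00-13:30, 14:00-16:00, 18:00-19:00 (add 2h to convert from UTC-2).
Nadia in UTC: 08:00-11:30, 13:00-16:30, 18:30-19:00 (subtract 5h to convert from UTC+5).
Ulla in UTC: 08:00-12:00, 14:30-19:00 (add 2h to convert from UTC-2).
Zane ∩ Freya: 08:30-11:30, 13:30-15:30.
Zane ∩ Freya ∩ Elena: 08:30-11:30, 14:00-15:30.
Zane ∩ Freya ∩ Elena ∩ Ximena: 08:30-11:30, 15:00-15:30.
Zane ∩ Freya ∩ Elena ∩ Ximena ∩ Esperanza: 08:30-11:30, 15:00-15:30.
Zane ∩ Freya ∩ Elena ∩ Ximena ∩ Esperanza ∩ Nadia: 08:30-11:30, 15:00-15:30.
Zane ∩ Freya ∩ Elena ∩ Ximena ∩ Esperanza ∩ Nadia ∩ Ulla: 08:30-11:30, 15:00-15:30.
Those are the intersection windows.

08:30-11:30, 15:00-15:30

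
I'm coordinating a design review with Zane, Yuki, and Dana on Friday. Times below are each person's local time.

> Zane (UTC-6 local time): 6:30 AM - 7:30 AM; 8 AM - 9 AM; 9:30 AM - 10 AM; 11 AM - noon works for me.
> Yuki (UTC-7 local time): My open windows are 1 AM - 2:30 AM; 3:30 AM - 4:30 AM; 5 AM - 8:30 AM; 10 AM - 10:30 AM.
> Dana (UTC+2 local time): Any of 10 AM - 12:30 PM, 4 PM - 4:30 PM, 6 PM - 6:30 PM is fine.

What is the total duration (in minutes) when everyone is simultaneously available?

30

Zane in UTC: 12:30-13:30, 14:00-15:00, 15:30-16:00, 17:00-18:00 (add 6h to convert from UTC-6).
Yuki in UTC: 08:00-09:30, 10:30-11:30, 12:00-15:30, 17:00-17:30 (add 7h to convert from UTC-7).
Dana in UTC: 08:00-10:30, 14:00-14:30, 16:00-16:30 (subtract 2h to convert from UTC+2).
Zane ∩ Yuki: 12:30-13:30, 14:00-15:00, 17:00-17:30.
Zane ∩ Yuki ∩ Dana: 14:00-14:30.
That's a single block of 30 minutes.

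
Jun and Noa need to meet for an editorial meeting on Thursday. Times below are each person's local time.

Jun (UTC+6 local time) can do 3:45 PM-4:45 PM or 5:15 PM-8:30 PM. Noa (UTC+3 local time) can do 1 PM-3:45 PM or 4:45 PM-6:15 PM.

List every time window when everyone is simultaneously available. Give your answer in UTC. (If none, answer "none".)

10:00-10:45, 11:15-12:45, 13:45-14:30

Jun in UTC: 09:45-10:45, 11:15-14:30 (subtract 6h to convert from UTC+6).
Noa in UTC: 10:00-12:45, 13:45-15:15 (subtract 3h to convert from UTC+3).
Jun ∩ Noa: 10:00-10:45, 11:15-12:45, 13:45-14:30.
So the common availability across everyone is 10:00-10:45, 11:15-12:45, 13:45-14:30.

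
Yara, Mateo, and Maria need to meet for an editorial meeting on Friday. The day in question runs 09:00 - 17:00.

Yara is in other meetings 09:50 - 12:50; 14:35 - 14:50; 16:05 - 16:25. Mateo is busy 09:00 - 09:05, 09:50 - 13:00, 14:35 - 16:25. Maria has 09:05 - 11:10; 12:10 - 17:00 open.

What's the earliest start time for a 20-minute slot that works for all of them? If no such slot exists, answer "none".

Yara free: 09:00-09:50, 12:50-14:35, 14:50-16:05, 16:25-17:00 (invert busy blocks within the working day).
Mateo free: 09:05-09:50, 13:00-14:35, 16:25-17:00 (invert busy blocks within the working day).
Maria free: 09:05-11:10, 12:10-17:00.
Yara ∩ Mateo: 09:05-09:50, 13:00-14:35, 16:25-17:00.
Yara ∩ Mateo ∩ Maria: 09:05-09:50, 13:00-14:35, 16:25-17:00.
The first common window of at least 20 minutes is 09:05-09:50, so the earliest start is 09:05.

09:05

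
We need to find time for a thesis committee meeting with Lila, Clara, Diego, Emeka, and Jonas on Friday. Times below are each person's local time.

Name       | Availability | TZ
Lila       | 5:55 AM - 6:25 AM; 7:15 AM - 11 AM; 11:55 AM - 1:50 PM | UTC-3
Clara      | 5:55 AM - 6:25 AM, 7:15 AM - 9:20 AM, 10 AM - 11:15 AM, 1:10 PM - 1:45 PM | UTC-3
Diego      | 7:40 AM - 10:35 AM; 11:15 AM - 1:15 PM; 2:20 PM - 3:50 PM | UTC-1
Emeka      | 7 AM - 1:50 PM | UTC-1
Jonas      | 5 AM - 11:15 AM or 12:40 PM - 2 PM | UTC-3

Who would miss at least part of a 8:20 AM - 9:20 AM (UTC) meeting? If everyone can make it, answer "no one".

Clara, Diego, Lila

Lila in UTC: 08:55-09:25, 10:15-14:00, 14:55-16:50 (add 3h to convert from UTC-3).
Clara in UTC: 08:55-09:25, 10:15-12:20, 13:00-14:15, 16:10-16:45 (add 3h to convert from UTC-3).
Diego in UTC: 08:40-11:35, 12:15-14:15, 15:20-16:50 (add 1h to convert from UTC-1).
Emeka in UTC: 08:00-14:50 (add 1h to convert from UTC-1).
Jonas in UTC: 08:00-14:15, 15:40-17:00 (add 3h to convert from UTC-3).
Lila: not fully free for 08:20-09:20. Clara: not fully free for 08:20-09:20. Diego: not fully free for 08:20-09:20. Emeka: free for 08:20-09:20. Jonas: free for 08:20-09:20.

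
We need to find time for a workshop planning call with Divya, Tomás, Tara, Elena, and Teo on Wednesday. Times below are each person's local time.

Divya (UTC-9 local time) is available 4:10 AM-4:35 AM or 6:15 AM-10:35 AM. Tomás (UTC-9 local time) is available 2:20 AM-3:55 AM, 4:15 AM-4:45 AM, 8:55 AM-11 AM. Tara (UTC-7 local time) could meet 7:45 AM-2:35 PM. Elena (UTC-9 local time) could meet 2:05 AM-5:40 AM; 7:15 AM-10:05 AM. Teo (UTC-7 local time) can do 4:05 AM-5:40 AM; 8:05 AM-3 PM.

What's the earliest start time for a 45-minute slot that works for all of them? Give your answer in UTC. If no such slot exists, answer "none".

17:55

Divya in UTC: 13:10-13:35, 15:15-19:35 (add 9h to convert from UTC-9).
Tomás in UTC: 11:20-12:55, 13:15-13:45, 17:55-20:00 (add 9h to convert from UTC-9).
Tara in UTC: 14:45-21:35 (add 7h to convert from UTC-7).
Elena in UTC: 11:05-14:40, 16:15-19:05 (add 9h to convert from UTC-9).
Teo in UTC: 11:05-12:40, 15:05-22:00 (add 7h to convert from UTC-7).
Divya ∩ Tomás: 13:15-13:35, 17:55-19:35.
Divya ∩ Tomás ∩ Tara: 17:55-19:35.
Divya ∩ Tomás ∩ Tara ∩ Elena: 17:55-19:05.
Divya ∩ Tomás ∩ Tara ∩ Elena ∩ Teo: 17:55-19:05.
So the common availability across everyone is 17:55-19:05.
The first common window of at least 45 minutes is 17:55-19:05, so the earliest start is 17:55.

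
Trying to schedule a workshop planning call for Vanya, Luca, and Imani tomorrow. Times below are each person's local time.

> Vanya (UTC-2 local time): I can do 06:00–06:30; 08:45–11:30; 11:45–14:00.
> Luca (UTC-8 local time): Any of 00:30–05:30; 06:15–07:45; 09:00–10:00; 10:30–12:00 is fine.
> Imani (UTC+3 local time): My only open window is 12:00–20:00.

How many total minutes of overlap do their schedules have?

Vanya in UTC: 08:00-08:30, 10:45-13:30, 13:45-16:00 (add 2h to convert from UTC-2).
Luca in UTC: 08:30-13:30, 14:15-15:45, 17:00-18:00, 18:30-20:00 (add 8h to convert from UTC-8).
Imani in UTC: 09:00-17:00 (subtract 3h to convert from UTC+3).
Vanya ∩ Luca: 10:45-13:30, 14:15-15:45.
Vanya ∩ Luca ∩ Imani: 10:45-13:30, 14:15-15:45.
Summing the common windows: 165 + 90 = 255 minutes.

255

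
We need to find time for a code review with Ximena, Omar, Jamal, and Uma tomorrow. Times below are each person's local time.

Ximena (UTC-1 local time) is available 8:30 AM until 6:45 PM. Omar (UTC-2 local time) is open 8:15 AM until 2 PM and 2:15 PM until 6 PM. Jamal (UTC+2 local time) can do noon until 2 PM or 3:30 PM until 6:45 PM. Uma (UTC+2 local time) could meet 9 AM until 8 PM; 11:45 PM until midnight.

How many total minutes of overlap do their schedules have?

Ximena in UTC: 09:30-19:45 (add 1h to convert from UTC-1).
Omar in UTC: 10:15-16:00, 16:15-20:00 (add 2h to convert from UTC-2).
Jamal in UTC: 10:00-12:00, 13:30-16:45 (subtract 2h to convert from UTC+2).
Uma in UTC: 07:00-18:00, 21:45-22:00 (subtract 2h to convert from UTC+2).
Ximena ∩ Omar: 10:15-16:00, 16:15-19:45.
Ximena ∩ Omar ∩ Jamal: 10:15-12:00, 13:30-16:00, 16:15-16:45.
Ximena ∩ Omar ∩ Jamal ∩ Uma: 10:15-12:00, 13:30-16:00, 16:15-16:45.
Summing the common windows: 105 + 150 + 30 = 285 minutes.

285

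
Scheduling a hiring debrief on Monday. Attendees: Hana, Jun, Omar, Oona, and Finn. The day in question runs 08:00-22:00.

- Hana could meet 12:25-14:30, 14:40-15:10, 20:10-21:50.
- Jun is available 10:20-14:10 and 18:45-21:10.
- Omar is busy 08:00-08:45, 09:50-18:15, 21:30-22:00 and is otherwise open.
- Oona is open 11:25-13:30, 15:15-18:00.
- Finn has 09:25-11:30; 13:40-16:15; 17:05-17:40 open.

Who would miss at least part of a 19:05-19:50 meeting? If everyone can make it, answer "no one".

Hana free: 12:25-14:30, 14:40-15:10, 20:10-21:50.
Jun free: 10:20-14:10, 18:45-21:10.
Omar free: 08:45-09:50, 18:15-21:30 (invert busy blocks within the working day).
Oona free: 11:25-13:30, 15:15-18:00.
Finn free: 09:25-11:30, 13:40-16:15, 17:05-17:40.
Hana: not fully free for 19:05-19:50. Jun: free for 19:05-19:50. Omar: free for 19:05-19:50. Oona: not fully free for 19:05-19:50. Finn: not fully free for 19:05-19:50.

Finn, Hana, Oona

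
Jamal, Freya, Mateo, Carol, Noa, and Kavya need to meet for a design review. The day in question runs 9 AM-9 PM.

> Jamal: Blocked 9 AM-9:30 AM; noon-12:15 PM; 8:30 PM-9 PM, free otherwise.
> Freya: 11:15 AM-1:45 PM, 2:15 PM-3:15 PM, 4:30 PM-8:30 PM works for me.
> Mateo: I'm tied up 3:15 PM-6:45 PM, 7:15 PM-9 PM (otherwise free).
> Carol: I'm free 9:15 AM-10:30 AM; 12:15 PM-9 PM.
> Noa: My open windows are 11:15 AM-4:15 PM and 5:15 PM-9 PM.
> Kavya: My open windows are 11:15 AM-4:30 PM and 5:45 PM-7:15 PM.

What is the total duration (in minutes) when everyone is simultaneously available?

180

Jamal free: 09:30-12:00, 12:15-20:30 (invert busy blocks within the working day).
Freya free: 11:15-13:45, 14:15-15:15, 16:30-20:30.
Mateo free: 09:00-15:15, 18:45-19:15 (invert busy blocks within the working day).
Carol free: 09:15-10:30, 12:15-21:00.
Noa free: 11:15-16:15, 17:15-21:00.
Kavya free: 11:15-16:30, 17:45-19:15.
Jamal ∩ Freya: 11:15-12:00, 12:15-13:45, 14:15-15:15, 16:30-20:30.
Jamal ∩ Freya ∩ Mateo: 11:15-12:00, 12:15-13:45, 14:15-15:15, 18:45-19:15.
Jamal ∩ Freya ∩ Mateo ∩ Carol: 12:15-13:45, 14:15-15:15, 18:45-19:15.
Jamal ∩ Freya ∩ Mateo ∩ Carol ∩ Noa: 12:15-13:45, 14:15-15:15, 18:45-19:15.
Jamal ∩ Freya ∩ Mateo ∩ Carol ∩ Noa ∩ Kavya: 12:15-13:45, 14:15-15:15, 18:45-19:15.
Summing the common windows: 90 + 60 + 30 = 180 minutes.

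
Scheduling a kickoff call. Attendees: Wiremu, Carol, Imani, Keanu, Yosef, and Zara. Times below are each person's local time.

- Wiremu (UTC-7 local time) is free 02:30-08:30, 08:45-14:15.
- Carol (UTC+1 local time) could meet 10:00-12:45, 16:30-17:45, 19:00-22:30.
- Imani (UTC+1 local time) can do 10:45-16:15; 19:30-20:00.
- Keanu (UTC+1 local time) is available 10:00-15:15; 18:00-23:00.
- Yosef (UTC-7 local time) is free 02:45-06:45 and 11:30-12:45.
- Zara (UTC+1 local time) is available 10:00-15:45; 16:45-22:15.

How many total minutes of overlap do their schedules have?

150

Wiremu in UTC: 09:30-15:30, 15:45-21:15 (add 7h to convert from UTC-7).
Carol in UTC: 09:00-11:45, 15:30-16:45, 18:00-21:30 (subtract 1h to convert from UTC+1).
Imani in UTC: 09:45-15:15, 18:30-19:00 (subtract 1h to convert from UTC+1).
Keanu in UTC: 09:00-14:15, 17:00-22:00 (subtract 1h to convert from UTC+1).
Yosef in UTC: 09:45-13:45, 18:30-19:45 (add 7h to convert from UTC-7).
Zara in UTC: 09:00-14:45, 15:45-21:15 (subtract 1h to convert from UTC+1).
Wiremu ∩ Carol: 09:30-11:45, 15:45-16:45, 18:00-21:15.
Wiremu ∩ Carol ∩ Imani: 09:45-11:45, 18:30-19:00.
Wiremu ∩ Carol ∩ Imani ∩ Keanu: 09:45-11:45, 18:30-19:00.
Wiremu ∩ Carol ∩ Imani ∩ Keanu ∩ Yosef: 09:45-11:45, 18:30-19:00.
Wiremu ∩ Carol ∩ Imani ∩ Keanu ∩ Yosef ∩ Zara: 09:45-11:45, 18:30-19:00.
Summing the common windows: 120 + 30 = 150 minutes.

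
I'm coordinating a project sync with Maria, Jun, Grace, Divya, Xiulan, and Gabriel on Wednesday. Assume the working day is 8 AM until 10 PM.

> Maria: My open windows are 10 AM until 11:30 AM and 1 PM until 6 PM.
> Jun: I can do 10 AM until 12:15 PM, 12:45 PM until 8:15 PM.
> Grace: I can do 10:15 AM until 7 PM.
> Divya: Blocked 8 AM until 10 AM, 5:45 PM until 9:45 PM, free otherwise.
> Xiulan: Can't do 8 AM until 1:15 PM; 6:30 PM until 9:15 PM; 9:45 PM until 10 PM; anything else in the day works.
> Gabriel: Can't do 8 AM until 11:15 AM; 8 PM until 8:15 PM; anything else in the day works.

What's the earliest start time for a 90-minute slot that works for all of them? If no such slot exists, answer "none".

13:15

Maria free: 10:00-11:30, 13:00-18:00.
Jun free: 10:00-12:15, 12:45-20:15.
Grace free: 10:15-19:00.
Divya free: 10:00-17:45, 21:45-22:00 (invert busy blocks within the working day).
Xiulan free: 13:15-18:30, 21:15-21:45 (invert busy blocks within the working day).
Gabriel free: 11:15-20:00, 20:15-22:00 (invert busy blocks within the working day).
Maria ∩ Jun: 10:00-11:30, 13:00-18:00.
Maria ∩ Jun ∩ Grace: 10:15-11:30, 13:00-18:00.
Maria ∩ Jun ∩ Grace ∩ Divya: 10:15-11:30, 13:00-17:45.
Maria ∩ Jun ∩ Grace ∩ Divya ∩ Xiulan: 13:15-17:45.
Maria ∩ Jun ∩ Grace ∩ Divya ∩ Xiulan ∩ Gabriel: 13:15-17:45.
The first common window of at least 90 minutes is 13:15-17:45, so the earliest start is 13:15.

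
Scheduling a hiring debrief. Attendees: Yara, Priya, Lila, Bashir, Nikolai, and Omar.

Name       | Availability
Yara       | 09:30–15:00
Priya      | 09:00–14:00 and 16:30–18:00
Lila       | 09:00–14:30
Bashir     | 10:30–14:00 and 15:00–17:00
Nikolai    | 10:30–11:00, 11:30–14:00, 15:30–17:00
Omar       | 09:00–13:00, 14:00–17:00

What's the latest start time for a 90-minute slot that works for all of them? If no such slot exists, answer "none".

11:30

Yara ∩ Priya: 09:30-14:00.
Yara ∩ Priya ∩ Lila: 09:30-14:00.
Yara ∩ Priya ∩ Lila ∩ Bashir: 10:30-14:00.
Yara ∩ Priya ∩ Lila ∩ Bashir ∩ Nikolai: 10:30-11:00, 11:30-14:00.
Yara ∩ Priya ∩ Lila ∩ Bashir ∩ Nikolai ∩ Omar: 10:30-11:00, 11:30-13:00.
Those are the intersection windows.
The last common window of at least 90 minutes is 11:30-13:00; a 90-minute meeting can start as late as 11:30 and still end by 13:00.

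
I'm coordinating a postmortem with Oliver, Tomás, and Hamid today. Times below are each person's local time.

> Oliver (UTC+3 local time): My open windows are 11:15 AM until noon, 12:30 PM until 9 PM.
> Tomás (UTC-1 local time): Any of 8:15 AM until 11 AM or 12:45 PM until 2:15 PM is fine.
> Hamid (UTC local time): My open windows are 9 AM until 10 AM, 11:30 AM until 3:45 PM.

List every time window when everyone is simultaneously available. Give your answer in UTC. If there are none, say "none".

09:30-10:00, 11:30-12:00, 13:45-15:15

Oliver in UTC: 08:15-09:00, 09:30-18:00 (subtract 3h to convert from UTC+3).
Tomás in UTC: 09:15-12:00, 13:45-15:15 (add 1h to convert from UTC-1).
Hamid in UTC: 09:00-10:00, 11:30-15:45.
Oliver ∩ Tomás: 09:30-12:00, 13:45-15:15.
Oliver ∩ Tomás ∩ Hamid: 09:30-10:00, 11:30-12:00, 13:45-15:15.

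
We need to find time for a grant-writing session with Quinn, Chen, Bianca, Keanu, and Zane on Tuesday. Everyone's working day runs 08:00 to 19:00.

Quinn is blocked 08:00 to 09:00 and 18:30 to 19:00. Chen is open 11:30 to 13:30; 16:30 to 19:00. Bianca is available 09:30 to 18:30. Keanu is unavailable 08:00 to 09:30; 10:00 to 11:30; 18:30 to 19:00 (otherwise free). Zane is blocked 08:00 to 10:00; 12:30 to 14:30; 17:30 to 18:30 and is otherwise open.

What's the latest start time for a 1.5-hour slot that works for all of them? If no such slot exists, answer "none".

none

Quinn free: 09:00-18:30 (invert busy blocks within the working day).
Chen free: 11:30-13:30, 16:30-19:00.
Bianca free: 09:30-18:30.
Keanu free: 09:30-10:00, 11:30-18:30 (invert busy blocks within the working day).
Zane free: 10:00-12:30, 14:30-17:30, 18:30-19:00 (invert busy blocks within the working day).
Quinn ∩ Chen: 11:30-13:30, 16:30-18:30.
Quinn ∩ Chen ∩ Bianca: 11:30-13:30, 16:30-18:30.
Quinn ∩ Chen ∩ Bianca ∩ Keanu: 11:30-13:30, 16:30-18:30.
Quinn ∩ Chen ∩ Bianca ∩ Keanu ∩ Zane: 11:30-12:30, 16:30-17:30.
No common window is at least 90 minutes long.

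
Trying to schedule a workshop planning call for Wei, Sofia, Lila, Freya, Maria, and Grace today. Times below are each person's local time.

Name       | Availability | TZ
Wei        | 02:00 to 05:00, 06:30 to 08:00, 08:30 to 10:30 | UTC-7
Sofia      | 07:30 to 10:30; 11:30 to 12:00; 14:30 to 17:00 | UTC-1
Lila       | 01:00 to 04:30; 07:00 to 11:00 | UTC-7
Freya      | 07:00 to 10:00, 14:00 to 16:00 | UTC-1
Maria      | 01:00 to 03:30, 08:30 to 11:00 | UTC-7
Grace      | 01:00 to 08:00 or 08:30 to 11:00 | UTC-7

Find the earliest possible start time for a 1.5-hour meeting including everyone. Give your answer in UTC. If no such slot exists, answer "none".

09:00

Wei in UTC: 09:00-12:00, 13:30-15:00, 15:30-17:30 (add 7h to convert from UTC-7).
Sofia in UTC: 08:30-11:30, 12:30-13:00, 15:30-18:00 (add 1h to convert from UTC-1).
Lila in UTC: 08:00-11:30, 14:00-18:00 (add 7h to convert from UTC-7).
Freya in UTC: 08:00-11:00, 15:00-17:00 (add 1h to convert from UTC-1).
Maria in UTC: 08:00-10:30, 15:30-18:00 (add 7h to convert from UTC-7).
Grace in UTC: 08:00-15:00, 15:30-18:00 (add 7h to convert from UTC-7).
Wei ∩ Sofia: 09:00-11:30, 15:30-17:30.
Wei ∩ Sofia ∩ Lila: 09:00-11:30, 15:30-17:30.
Wei ∩ Sofia ∩ Lila ∩ Freya: 09:00-11:00, 15:30-17:00.
Wei ∩ Sofia ∩ Lila ∩ Freya ∩ Maria: 09:00-10:30, 15:30-17:00.
Wei ∩ Sofia ∩ Lila ∩ Freya ∩ Maria ∩ Grace: 09:00-10:30, 15:30-17:00.
The first common window of at least 90 minutes is 09:00-10:30, so the earliest start is 09:00.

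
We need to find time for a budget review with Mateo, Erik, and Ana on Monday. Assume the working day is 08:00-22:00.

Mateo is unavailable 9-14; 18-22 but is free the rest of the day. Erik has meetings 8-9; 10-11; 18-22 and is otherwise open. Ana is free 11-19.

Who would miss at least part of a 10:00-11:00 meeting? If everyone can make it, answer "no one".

Mateo free: 08:00-09:00, 14:00-18:00 (invert busy blocks within the working day).
Erik free: 09:00-10:00, 11:00-18:00 (invert busy blocks within the working day).
Ana free: 11:00-19:00.
Mateo: not fully free for 10:00-11:00. Erik: not fully free for 10:00-11:00. Ana: not fully free for 10:00-11:00.

Ana, Erik, Mateo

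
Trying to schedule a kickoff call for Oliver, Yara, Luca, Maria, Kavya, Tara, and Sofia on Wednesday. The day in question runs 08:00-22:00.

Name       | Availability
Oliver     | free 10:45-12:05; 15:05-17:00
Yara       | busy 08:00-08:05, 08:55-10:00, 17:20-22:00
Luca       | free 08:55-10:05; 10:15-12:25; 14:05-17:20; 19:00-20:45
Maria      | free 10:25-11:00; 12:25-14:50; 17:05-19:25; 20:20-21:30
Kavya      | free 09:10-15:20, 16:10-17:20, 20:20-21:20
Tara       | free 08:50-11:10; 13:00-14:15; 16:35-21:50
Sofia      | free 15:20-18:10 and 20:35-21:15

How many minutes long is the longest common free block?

Oliver free: 10:45-12:05, 15:05-17:00.
Yara free: 08:05-08:55, 10:00-17:20 (invert busy blocks within the working day).
Luca free: 08:55-10:05, 10:15-12:25, 14:05-17:20, 19:00-20:45.
Maria free: 10:25-11:00, 12:25-14:50, 17:05-19:25, 20:20-21:30.
Kavya free: 09:10-15:20, 16:10-17:20, 20:20-21:20.
Tara free: 08:50-11:10, 13:00-14:15, 16:35-21:50.
Sofia free: 15:20-18:10, 20:35-21:15.
Oliver ∩ Yara: 10:45-12:05, 15:05-17:00.
Oliver ∩ Yara ∩ Luca: 10:45-12:05, 15:05-17:00.
Oliver ∩ Yara ∩ Luca ∩ Maria: 10:45-11:00.
Oliver ∩ Yara ∩ Luca ∩ Maria ∩ Kavya: 10:45-11:00.
Oliver ∩ Yara ∩ Luca ∩ Maria ∩ Kavya ∩ Tara: 10:45-11:00.
Oliver ∩ Yara ∩ Luca ∩ Maria ∩ Kavya ∩ Tara ∩ Sofia: ∅.
There is no time when everyone is free.
No common window exists, so the longest block is 0 minutes.

0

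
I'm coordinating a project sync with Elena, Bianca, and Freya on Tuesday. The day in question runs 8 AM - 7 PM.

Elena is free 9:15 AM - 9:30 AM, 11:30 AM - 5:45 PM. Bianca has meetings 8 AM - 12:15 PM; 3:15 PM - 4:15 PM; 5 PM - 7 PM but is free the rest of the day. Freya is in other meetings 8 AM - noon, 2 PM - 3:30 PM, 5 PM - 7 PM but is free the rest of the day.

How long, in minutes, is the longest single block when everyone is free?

Elena free: 09:15-09:30, 11:30-17:45.
Bianca free: 12:15-15:15, 16:15-17:00 (invert busy blocks within the working day).
Freya free: 12:00-14:00, 15:30-17:00 (invert busy blocks within the working day).
Elena ∩ Bianca: 12:15-15:15, 16:15-17:00.
Elena ∩ Bianca ∩ Freya: 12:15-14:00, 16:15-17:00.
The longest is 12:15-14:00 at 105 minutes.

105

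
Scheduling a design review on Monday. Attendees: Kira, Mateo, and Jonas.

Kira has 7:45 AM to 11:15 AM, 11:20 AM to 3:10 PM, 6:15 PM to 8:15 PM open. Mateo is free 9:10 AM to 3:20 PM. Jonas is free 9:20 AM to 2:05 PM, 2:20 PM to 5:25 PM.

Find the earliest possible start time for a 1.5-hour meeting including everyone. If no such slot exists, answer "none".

09:20

Kira ∩ Mateo: 09:10-11:15, 11:20-15:10.
Kira ∩ Mateo ∩ Jonas: 09:20-11:15, 11:20-14:05, 14:20-15:10.
So the common availability across everyone is 09:20-11:15, 11:20-14:05, 14:20-15:10.
The first common window of at least 90 minutes is 09:20-11:15, so the earliest start is 09:20.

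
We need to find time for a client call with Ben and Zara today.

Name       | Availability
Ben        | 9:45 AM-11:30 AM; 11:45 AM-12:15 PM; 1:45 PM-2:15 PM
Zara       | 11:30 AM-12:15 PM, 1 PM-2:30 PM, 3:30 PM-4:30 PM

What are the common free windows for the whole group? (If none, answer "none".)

Ben ∩ Zara: 11:45-12:15, 13:45-14:15.

11:45-12:15, 13:45-14:15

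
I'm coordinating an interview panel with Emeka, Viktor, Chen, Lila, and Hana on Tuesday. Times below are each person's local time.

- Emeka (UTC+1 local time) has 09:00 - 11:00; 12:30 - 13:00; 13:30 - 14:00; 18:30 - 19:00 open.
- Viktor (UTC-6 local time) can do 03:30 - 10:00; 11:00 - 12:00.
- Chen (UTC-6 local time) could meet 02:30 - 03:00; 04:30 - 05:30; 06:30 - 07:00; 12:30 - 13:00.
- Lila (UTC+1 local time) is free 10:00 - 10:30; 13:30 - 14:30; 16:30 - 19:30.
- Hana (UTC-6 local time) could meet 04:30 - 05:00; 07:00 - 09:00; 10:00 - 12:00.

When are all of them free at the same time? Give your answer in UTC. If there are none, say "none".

Emeka in UTC: 08:00-10:00, 11:30-12:00, 12:30-13:00, 17:30-18:00 (subtract 1h to convert from UTC+1).
Viktor in UTC: 09:30-16:00, 17:00-18:00 (add 6h to convert from UTC-6).
Chen in UTC: 08:30-09:00, 10:30-11:30, 12:30-13:00, 18:30-19:00 (add 6h to convert from UTC-6).
Lila in UTC: 09:00-09:30, 12:30-13:30, 15:30-18:30 (subtract 1h to convert from UTC+1).
Hana in UTC: 10:30-11:00, 13:00-15:00, 16:00-18:00 (add 6h to convert from UTC-6).
Emeka ∩ Viktor: 09:30-10:00, 11:30-12:00, 12:30-13:00, 17:30-18:00.
Emeka ∩ Viktor ∩ Chen: 12:30-13:00.
Emeka ∩ Viktor ∩ Chen ∩ Lila: 12:30-13:00.
Emeka ∩ Viktor ∩ Chen ∩ Lila ∩ Hana: ∅.
There is no time when everyone is free.

none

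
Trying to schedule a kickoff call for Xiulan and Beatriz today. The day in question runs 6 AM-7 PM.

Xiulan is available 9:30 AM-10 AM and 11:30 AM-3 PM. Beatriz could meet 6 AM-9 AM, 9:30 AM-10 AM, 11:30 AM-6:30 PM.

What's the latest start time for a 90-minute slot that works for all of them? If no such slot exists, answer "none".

13:30

Xiulan ∩ Beatriz: 09:30-10:00, 11:30-15:00.
The last common window of at least 90 minutes is 11:30-15:00; a 90-minute meeting can start as late as 13:30 and still end by 15:00.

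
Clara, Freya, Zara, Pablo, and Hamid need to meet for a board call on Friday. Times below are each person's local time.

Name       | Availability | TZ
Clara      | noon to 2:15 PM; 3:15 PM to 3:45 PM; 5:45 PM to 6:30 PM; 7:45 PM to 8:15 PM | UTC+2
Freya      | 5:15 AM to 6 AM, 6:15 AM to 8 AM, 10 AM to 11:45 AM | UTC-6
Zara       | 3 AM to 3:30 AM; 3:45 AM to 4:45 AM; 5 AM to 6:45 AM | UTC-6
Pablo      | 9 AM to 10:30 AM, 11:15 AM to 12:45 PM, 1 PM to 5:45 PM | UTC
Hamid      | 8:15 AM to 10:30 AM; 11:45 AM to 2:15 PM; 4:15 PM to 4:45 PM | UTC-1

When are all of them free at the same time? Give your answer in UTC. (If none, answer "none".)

Clara in UTC: 10:00-12:15, 13:15-13:45, 15:45-16:30, 17:45-18:15 (subtract 2h to convert from UTC+2).
Freya in UTC: 11:15-12:00, 12:15-14:00, 16:00-17:45 (add 6h to convert from UTC-6).
Zara in UTC: 09:00-09:30, 09:45-10:45, 11:00-12:45 (add 6h to convert from UTC-6).
Pablo in UTC: 09:00-10:30, 11:15-12:45, 13:00-17:45.
Hamid in UTC: 09:15-11:30, 12:45-15:15, 17:15-17:45 (add 1h to convert from UTC-1).
Clara ∩ Freya: 11:15-12:00, 13:15-13:45, 16:00-16:30.
Clara ∩ Freya ∩ Zara: 11:15-12:00.
Clara ∩ Freya ∩ Zara ∩ Pablo: 11:15-12:00.
Clara ∩ Freya ∩ Zara ∩ Pablo ∩ Hamid: 11:15-11:30.

11:15-11:30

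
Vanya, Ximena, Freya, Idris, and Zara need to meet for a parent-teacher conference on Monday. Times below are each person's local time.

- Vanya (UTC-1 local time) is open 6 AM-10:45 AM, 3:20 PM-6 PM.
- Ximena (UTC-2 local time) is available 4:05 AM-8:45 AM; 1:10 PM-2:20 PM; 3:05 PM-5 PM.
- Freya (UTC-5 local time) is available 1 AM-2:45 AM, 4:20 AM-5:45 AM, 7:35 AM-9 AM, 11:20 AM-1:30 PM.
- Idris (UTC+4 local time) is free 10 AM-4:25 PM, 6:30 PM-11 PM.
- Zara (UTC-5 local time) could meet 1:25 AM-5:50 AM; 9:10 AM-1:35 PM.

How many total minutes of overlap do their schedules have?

Vanya in UTC: 07:00-11:45, 16:20-19:00 (add 1h to convert from UTC-1).
Ximena in UTC: 06:05-10:45, 15:10-16:20, 17:05-19:00 (add 2h to convert from UTC-2).
Freya in UTC: 06:00-07:45, 09:20-10:45, 12:35-14:00, 16:20-18:30 (add 5h to convert from UTC-5).
Idris in UTC: 06:00-12:25, 14:30-19:00 (subtract 4h to convert from UTC+4).
Zara in UTC: 06:25-10:50, 14:10-18:35 (add 5h to convert from UTC-5).
Vanya ∩ Ximena: 07:00-10:45, 17:05-19:00.
Vanya ∩ Ximena ∩ Freya: 07:00-07:45, 09:20-10:45, 17:05-18:30.
Vanya ∩ Ximena ∩ Freya ∩ Idris: 07:00-07:45, 09:20-10:45, 17:05-18:30.
Vanya ∩ Ximena ∩ Freya ∩ Idris ∩ Zara: 07:00-07:45, 09:20-10:45, 17:05-18:30.
So the common availability across everyone is 07:00-07:45, 09:20-10:45, 17:05-18:30.
Summing the common windows: 45 + 85 + 85 = 215 minutes.

215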